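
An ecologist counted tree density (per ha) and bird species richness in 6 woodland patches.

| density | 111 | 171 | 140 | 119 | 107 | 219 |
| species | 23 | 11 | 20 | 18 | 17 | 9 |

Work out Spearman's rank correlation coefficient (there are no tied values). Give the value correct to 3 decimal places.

Rank density: 2, 5, 4, 3, 1, 6
Rank species: 6, 2, 5, 4, 3, 1
d = rank(density) − rank(species): -4, 3, -1, -1, -2, 5; Σd² = 56
ρ = 1 − 6Σd² / [n(n²−1)] = 1 − 6×56 / (6×35) = 1 − 336/210 ≈ -0.600

-0.600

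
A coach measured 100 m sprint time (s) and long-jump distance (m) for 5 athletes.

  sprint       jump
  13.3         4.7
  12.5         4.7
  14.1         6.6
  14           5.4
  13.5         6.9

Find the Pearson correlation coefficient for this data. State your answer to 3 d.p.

0.594

n = 5, Σx = 67.4, Σy = 28.3, Σx² = 910.2, Σy² = 164.51, Σxy = 383.07
nΣxy − ΣxΣy = 1915.35 − 1907.42 = 7.93
nΣx² − (Σx)² = 4551 − 4542.76 = 8.24; nΣy² − (Σy)² = 822.55 − 800.89 = 21.66
r = 7.93 / √(8.24 × 21.66) = 7.93 / 13.3596 ≈ 0.594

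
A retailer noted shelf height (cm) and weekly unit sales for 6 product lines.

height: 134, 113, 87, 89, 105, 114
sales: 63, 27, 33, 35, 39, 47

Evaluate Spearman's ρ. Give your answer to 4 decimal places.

0.6571

Rank height: 6, 4, 1, 2, 3, 5
Rank sales: 6, 1, 2, 3, 4, 5
d = rank(height) − rank(sales): 0, 3, -1, -1, -1, 0; Σd² = 12
ρ = 1 − 6Σd² / [n(n²−1)] = 1 − 6×12 / (6×35) = 1 − 72/210 ≈ 0.6571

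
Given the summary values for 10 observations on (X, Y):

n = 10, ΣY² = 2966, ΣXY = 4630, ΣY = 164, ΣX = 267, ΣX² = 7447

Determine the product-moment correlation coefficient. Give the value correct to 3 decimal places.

0.847

r = (nΣXY − ΣXΣY) / √[(nΣX² − (ΣX)²)(nΣY² − (ΣY)²)]
Numerator: 10×4630 − 267×164 = 2512
Denominator: √[(74470 − 71289)(29660 − 26896)] = √[3181 × 2764] = 2965.1786
r = 2512 / 2965.1786 ≈ 0.847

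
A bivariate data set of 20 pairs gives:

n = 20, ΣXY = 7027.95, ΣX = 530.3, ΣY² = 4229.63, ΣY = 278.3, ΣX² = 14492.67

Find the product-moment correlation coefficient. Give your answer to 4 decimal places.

-0.8944

r = (nΣXY − ΣXΣY) / √[(nΣX² − (ΣX)²)(nΣY² − (ΣY)²)]
Numerator: 20×7027.95 − 530.3×278.3 = -7023.49
Denominator: √[(289853.4 − 281218.09)(84592.6 − 77450.89)] = √[8635.31 × 7141.71] = 7853.0809
r = -7023.49 / 7853.0809 ≈ -0.8944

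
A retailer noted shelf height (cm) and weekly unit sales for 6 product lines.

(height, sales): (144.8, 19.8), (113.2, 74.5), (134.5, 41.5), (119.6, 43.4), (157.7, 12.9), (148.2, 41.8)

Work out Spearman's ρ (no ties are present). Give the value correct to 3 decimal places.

-0.829

Rank height: 4, 1, 3, 2, 6, 5
Rank sales: 2, 6, 3, 5, 1, 4
d = rank(height) − rank(sales): 2, -5, 0, -3, 5, 1; Σd² = 64
ρ = 1 − 6Σd² / [n(n²−1)] = 1 − 6×64 / (6×35) = 1 − 384/210 ≈ -0.829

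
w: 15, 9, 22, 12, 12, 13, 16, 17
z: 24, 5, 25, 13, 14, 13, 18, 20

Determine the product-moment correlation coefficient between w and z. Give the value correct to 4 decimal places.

0.8830

n = 8, Σw = 116, Σz = 132, Σw² = 1792, Σz² = 2484, Σwz = 2076
nΣwz − ΣwΣz = 16608 − 15312 = 1296
nΣw² − (Σw)² = 14336 − 13456 = 880; nΣz² − (Σz)² = 19872 − 17424 = 2448
r = 1296 / √(880 × 2448) = 1296 / 1467.7329 ≈ 0.8830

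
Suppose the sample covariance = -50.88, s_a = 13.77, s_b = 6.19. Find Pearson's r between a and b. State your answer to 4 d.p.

r = Cov(a,b) / (s_a · s_b) = -50.88 / (13.77 × 6.19)
  = -50.88 / 85.2363 ≈ -0.5969

-0.5969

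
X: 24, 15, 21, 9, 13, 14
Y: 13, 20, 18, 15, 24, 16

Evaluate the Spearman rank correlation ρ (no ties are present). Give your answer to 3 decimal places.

-0.257

Rank X: 6, 4, 5, 1, 2, 3
Rank Y: 1, 5, 4, 2, 6, 3
d = rank(X) − rank(Y): 5, -1, 1, -1, -4, 0; Σd² = 44
ρ = 1 − 6Σd² / [n(n²−1)] = 1 − 6×44 / (6×35) = 1 − 264/210 ≈ -0.257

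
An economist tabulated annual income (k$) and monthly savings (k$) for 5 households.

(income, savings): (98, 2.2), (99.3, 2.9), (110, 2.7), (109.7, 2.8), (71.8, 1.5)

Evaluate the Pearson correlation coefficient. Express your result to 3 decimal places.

n = 5, Σx = 488.8, Σy = 12.1, Σx² = 48753.82, Σy² = 30.63, Σxy = 1215.43
nΣxy − ΣxΣy = 6077.15 − 5914.48 = 162.67
nΣx² − (Σx)² = 243769.1 − 238925.44 = 4843.66; nΣy² − (Σy)² = 153.15 − 146.41 = 6.74
r = 162.67 / √(4843.66 × 6.74) = 162.67 / 180.6828 ≈ 0.900

0.900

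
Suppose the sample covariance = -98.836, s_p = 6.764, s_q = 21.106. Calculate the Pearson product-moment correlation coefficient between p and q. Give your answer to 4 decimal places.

-0.6923

r = Cov(p,q) / (s_p · s_q) = -98.836 / (6.764 × 21.106)
  = -98.836 / 142.7610 ≈ -0.6923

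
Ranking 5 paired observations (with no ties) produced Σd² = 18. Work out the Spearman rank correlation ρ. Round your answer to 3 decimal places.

0.100

ρ = 1 − 6Σd² / [n(n²−1)] = 1 − 6×18 / (5×24)
  = 1 − 108/120 = 1 − 0.9000 ≈ 0.100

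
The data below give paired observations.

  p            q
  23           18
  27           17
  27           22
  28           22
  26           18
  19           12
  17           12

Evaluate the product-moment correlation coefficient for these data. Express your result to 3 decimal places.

n = 7, Σp = 167, Σq = 121, Σp² = 4097, Σq² = 2193, Σpq = 2983
nΣpq − ΣpΣq = 20881 − 20207 = 674
nΣp² − (Σp)² = 28679 − 27889 = 790; nΣq² − (Σq)² = 15351 − 14641 = 710
r = 674 / √(790 × 710) = 674 / 748.9326 ≈ 0.900

0.900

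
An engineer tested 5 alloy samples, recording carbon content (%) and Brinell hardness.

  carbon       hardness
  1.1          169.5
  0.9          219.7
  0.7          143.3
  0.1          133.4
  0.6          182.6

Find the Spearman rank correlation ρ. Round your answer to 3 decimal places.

0.500

Rank carbon: 5, 4, 3, 1, 2
Rank hardness: 3, 5, 2, 1, 4
d = rank(carbon) − rank(hardness): 2, -1, 1, 0, -2; Σd² = 10
ρ = 1 − 6Σd² / [n(n²−1)] = 1 − 6×10 / (5×24) = 1 − 60/120 ≈ 0.500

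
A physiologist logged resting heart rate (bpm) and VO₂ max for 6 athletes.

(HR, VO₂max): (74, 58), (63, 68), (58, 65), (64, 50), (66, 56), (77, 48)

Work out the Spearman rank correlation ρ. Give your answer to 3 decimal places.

-0.714

Rank HR: 5, 2, 1, 3, 4, 6
Rank VO₂max: 4, 6, 5, 2, 3, 1
d = rank(HR) − rank(VO₂max): 1, -4, -4, 1, 1, 5; Σd² = 60
ρ = 1 − 6Σd² / [n(n²−1)] = 1 − 6×60 / (6×35) = 1 − 360/210 ≈ -0.714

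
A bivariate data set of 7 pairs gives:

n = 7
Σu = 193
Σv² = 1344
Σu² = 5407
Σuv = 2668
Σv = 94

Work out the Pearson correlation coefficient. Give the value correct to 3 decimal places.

0.912

r = (nΣuv − ΣuΣv) / √[(nΣu² − (Σu)²)(nΣv² − (Σv)²)]
Numerator: 7×2668 − 193×94 = 534
Denominator: √[(37849 − 37249)(9408 − 8836)] = √[600 × 572] = 585.8327
r = 534 / 585.8327 ≈ 0.912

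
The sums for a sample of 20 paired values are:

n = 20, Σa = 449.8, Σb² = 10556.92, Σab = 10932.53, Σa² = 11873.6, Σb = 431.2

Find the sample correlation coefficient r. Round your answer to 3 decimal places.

r = (nΣab − ΣaΣb) / √[(nΣa² − (Σa)²)(nΣb² − (Σb)²)]
Numerator: 20×10932.53 − 449.8×431.2 = 24696.84
Denominator: √[(237472 − 202320.04)(211138.4 − 185933.44)] = √[35151.96 × 25204.96] = 29765.8151
r = 24696.84 / 29765.8151 ≈ 0.830

0.830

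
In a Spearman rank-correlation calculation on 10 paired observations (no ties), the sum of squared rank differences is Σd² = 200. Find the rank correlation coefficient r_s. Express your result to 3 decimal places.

ρ = 1 − 6Σd² / [n(n²−1)] = 1 − 6×200 / (10×99)
  = 1 − 1200/990 = 1 − 1.2121 ≈ -0.212

-0.212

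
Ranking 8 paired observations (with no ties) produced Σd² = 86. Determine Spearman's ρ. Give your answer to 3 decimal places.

ρ = 1 − 6Σd² / [n(n²−1)] = 1 − 6×86 / (8×63)
  = 1 − 516/504 = 1 − 1.0238 ≈ -0.024

-0.024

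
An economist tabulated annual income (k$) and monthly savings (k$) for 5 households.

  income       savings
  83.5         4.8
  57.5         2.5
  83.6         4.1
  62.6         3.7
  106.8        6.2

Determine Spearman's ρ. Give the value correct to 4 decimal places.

0.9000

Rank income: 3, 1, 4, 2, 5
Rank savings: 4, 1, 3, 2, 5
d = rank(income) − rank(savings): -1, 0, 1, 0, 0; Σd² = 2
ρ = 1 − 6Σd² / [n(n²−1)] = 1 − 6×2 / (5×24) = 1 − 12/120 ≈ 0.9000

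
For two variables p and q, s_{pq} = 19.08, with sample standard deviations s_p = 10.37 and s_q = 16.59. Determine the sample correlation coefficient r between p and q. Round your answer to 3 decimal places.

0.111

r = Cov(p,q) / (s_p · s_q) = 19.08 / (10.37 × 16.59)
  = 19.08 / 172.0383 ≈ 0.111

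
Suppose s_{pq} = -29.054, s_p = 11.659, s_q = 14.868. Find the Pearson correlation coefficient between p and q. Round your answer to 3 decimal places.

-0.168

r = Cov(p,q) / (s_p · s_q) = -29.054 / (11.659 × 14.868)
  = -29.054 / 173.3460 ≈ -0.168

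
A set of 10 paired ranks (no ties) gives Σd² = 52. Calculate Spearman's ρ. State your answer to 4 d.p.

0.6848

ρ = 1 − 6Σd² / [n(n²−1)] = 1 − 6×52 / (10×99)
  = 1 − 312/990 = 1 − 0.31515 ≈ 0.6848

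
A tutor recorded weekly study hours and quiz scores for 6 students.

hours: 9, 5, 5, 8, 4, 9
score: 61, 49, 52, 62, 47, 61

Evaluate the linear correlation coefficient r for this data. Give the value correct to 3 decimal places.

n = 6, Σx = 40, Σy = 332, Σx² = 292, Σy² = 18600, Σxy = 2287
nΣxy − ΣxΣy = 13722 − 13280 = 442
nΣx² − (Σx)² = 1752 − 1600 = 152; nΣy² − (Σy)² = 111600 − 110224 = 1376
r = 442 / √(152 × 1376) = 442 / 457.3314 ≈ 0.966

0.966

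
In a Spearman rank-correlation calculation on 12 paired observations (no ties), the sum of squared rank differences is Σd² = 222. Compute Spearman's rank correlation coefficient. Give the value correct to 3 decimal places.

0.224

ρ = 1 − 6Σd² / [n(n²−1)] = 1 − 6×222 / (12×143)
  = 1 − 1332/1716 = 1 − 0.7762 ≈ 0.224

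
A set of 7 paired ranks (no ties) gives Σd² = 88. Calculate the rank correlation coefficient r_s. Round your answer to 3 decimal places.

-0.571

ρ = 1 − 6Σd² / [n(n²−1)] = 1 − 6×88 / (7×48)
  = 1 − 528/336 = 1 − 1.5714 ≈ -0.571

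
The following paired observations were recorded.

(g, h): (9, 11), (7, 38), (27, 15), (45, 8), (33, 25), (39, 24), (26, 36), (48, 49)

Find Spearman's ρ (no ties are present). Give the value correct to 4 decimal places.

-0.0238

Rank g: 2, 1, 4, 7, 5, 6, 3, 8
Rank h: 2, 7, 3, 1, 5, 4, 6, 8
d = rank(g) − rank(h): 0, -6, 1, 6, 0, 2, -3, 0; Σd² = 86
ρ = 1 − 6Σd² / [n(n²−1)] = 1 − 6×86 / (8×63) = 1 − 516/504 ≈ -0.0238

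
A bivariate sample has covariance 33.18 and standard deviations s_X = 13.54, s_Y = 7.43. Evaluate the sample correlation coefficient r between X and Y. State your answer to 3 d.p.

0.330

r = Cov(X,Y) / (s_X · s_Y) = 33.18 / (13.54 × 7.43)
  = 33.18 / 100.6022 ≈ 0.330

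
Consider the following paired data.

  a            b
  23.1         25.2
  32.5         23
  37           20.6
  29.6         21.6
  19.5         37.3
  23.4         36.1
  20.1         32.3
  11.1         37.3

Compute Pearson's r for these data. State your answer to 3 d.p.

-0.856

n = 8, Σa = 196.3, Σb = 233.4, Σa² = 5290.05, Σb² = 7184.04, Σab = 5366.53
nΣab − ΣaΣb = 42932.24 − 45816.42 = -2884.18
nΣa² − (Σa)² = 42320.4 − 38533.69 = 3786.71; nΣb² − (Σb)² = 57472.32 − 54475.56 = 2996.76
r = -2884.18 / √(3786.71 × 2996.76) = -2884.18 / 3368.6586 ≈ -0.856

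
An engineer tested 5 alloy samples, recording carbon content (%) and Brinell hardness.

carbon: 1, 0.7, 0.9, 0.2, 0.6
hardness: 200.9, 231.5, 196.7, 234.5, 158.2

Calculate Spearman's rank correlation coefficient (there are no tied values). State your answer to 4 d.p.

-0.3000

Rank carbon: 5, 3, 4, 1, 2
Rank hardness: 3, 4, 2, 5, 1
d = rank(carbon) − rank(hardness): 2, -1, 2, -4, 1; Σd² = 26
ρ = 1 − 6Σd² / [n(n²−1)] = 1 − 6×26 / (5×24) = 1 − 156/120 ≈ -0.3000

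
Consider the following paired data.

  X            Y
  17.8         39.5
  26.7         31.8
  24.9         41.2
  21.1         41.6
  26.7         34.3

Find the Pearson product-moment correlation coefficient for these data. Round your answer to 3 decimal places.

n = 5, ΣX = 117.2, ΣY = 188.4, ΣX² = 2807.84, ΣY² = 7175.98, ΣXY = 4371.61
nΣXY − ΣXΣY = 21858.05 − 22080.48 = -222.43
nΣX² − (ΣX)² = 14039.2 − 13735.84 = 303.36; nΣY² − (ΣY)² = 35879.9 − 35494.56 = 385.34
r = -222.43 / √(303.36 × 385.34) = -222.43 / 341.9017 ≈ -0.651

-0.651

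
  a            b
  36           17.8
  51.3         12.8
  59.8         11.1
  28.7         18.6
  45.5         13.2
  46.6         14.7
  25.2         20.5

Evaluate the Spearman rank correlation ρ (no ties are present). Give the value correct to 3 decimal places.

-0.964

Rank a: 3, 6, 7, 2, 4, 5, 1
Rank b: 5, 2, 1, 6, 3, 4, 7
d = rank(a) − rank(b): -2, 4, 6, -4, 1, 1, -6; Σd² = 110
ρ = 1 − 6Σd² / [n(n²−1)] = 1 − 6×110 / (7×48) = 1 − 660/336 ≈ -0.964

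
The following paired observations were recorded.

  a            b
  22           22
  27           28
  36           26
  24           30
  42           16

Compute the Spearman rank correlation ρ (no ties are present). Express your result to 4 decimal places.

Rank a: 1, 3, 4, 2, 5
Rank b: 2, 4, 3, 5, 1
d = rank(a) − rank(b): -1, -1, 1, -3, 4; Σd² = 28
ρ = 1 − 6Σd² / [n(n²−1)] = 1 − 6×28 / (5×24) = 1 − 168/120 ≈ -0.4000

-0.4000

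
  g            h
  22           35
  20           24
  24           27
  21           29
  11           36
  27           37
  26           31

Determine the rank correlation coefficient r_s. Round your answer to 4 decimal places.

0.2857

Rank g: 4, 2, 5, 3, 1, 7, 6
Rank h: 5, 1, 2, 3, 6, 7, 4
d = rank(g) − rank(h): -1, 1, 3, 0, -5, 0, 2; Σd² = 40
ρ = 1 − 6Σd² / [n(n²−1)] = 1 − 6×40 / (7×48) = 1 − 240/336 ≈ 0.2857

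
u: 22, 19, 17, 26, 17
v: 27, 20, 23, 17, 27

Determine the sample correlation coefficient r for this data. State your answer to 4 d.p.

-0.5476

n = 5, Σu = 101, Σv = 114, Σu² = 2099, Σv² = 2676, Σuv = 2266
nΣuv − ΣuΣv = 11330 − 11514 = -184
nΣu² − (Σu)² = 10495 − 10201 = 294; nΣv² − (Σv)² = 13380 − 12996 = 384
r = -184 / √(294 × 384) = -184 / 336.0000 ≈ -0.5476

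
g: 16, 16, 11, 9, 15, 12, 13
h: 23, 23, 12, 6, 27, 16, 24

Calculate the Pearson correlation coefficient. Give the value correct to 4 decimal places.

n = 7, Σg = 92, Σh = 131, Σg² = 1252, Σh² = 2799, Σgh = 1831
nΣgh − ΣgΣh = 12817 − 12052 = 765
nΣg² − (Σg)² = 8764 − 8464 = 300; nΣh² − (Σh)² = 19593 − 17161 = 2432
r = 765 / √(300 × 2432) = 765 / 854.1663 ≈ 0.8956

0.8956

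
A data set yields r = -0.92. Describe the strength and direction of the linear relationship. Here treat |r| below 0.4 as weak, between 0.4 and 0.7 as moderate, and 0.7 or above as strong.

strong negative

r = -0.92 < 0 so the relationship is negative.
|r| = 0.92, which falls in the strong range.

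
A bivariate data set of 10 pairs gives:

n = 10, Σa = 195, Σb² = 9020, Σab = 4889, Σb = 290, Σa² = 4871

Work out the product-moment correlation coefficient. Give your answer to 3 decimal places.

r = (nΣab − ΣaΣb) / √[(nΣa² − (Σa)²)(nΣb² − (Σb)²)]
Numerator: 10×4889 − 195×290 = -7660
Denominator: √[(48710 − 38025)(90200 − 84100)] = √[10685 × 6100] = 8073.3203
r = -7660 / 8073.3203 ≈ -0.949

-0.949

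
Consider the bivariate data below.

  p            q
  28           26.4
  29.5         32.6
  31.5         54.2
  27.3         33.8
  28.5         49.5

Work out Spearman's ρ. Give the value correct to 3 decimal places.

Rank p: 2, 4, 5, 1, 3
Rank q: 1, 2, 5, 3, 4
d = rank(p) − rank(q): 1, 2, 0, -2, -1; Σd² = 10
ρ = 1 − 6Σd² / [n(n²−1)] = 1 − 6×10 / (5×24) = 1 − 60/120 ≈ 0.500

0.500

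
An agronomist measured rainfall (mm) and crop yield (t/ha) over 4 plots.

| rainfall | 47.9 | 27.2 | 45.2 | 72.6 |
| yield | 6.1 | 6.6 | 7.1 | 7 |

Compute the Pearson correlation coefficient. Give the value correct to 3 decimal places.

0.330

n = 4, Σx = 192.9, Σy = 26.8, Σx² = 10348.05, Σy² = 180.18, Σxy = 1300.83
nΣxy − ΣxΣy = 5203.32 − 5169.72 = 33.6
nΣx² − (Σx)² = 41392.2 − 37210.41 = 4181.79; nΣy² − (Σy)² = 720.72 − 718.24 = 2.48
r = 33.6 / √(4181.79 × 2.48) = 33.6 / 101.8373 ≈ 0.330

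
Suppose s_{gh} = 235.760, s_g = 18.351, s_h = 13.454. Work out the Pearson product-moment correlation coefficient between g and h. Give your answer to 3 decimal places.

0.955

r = Cov(g,h) / (s_g · s_h) = 235.760 / (18.351 × 13.454)
  = 235.760 / 246.8944 ≈ 0.955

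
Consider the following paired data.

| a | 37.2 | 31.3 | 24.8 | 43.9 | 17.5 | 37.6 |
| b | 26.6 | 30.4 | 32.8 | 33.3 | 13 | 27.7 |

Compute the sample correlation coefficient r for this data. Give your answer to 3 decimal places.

0.653

n = 6, Σa = 192.3, Σb = 163.8, Σa² = 6625.79, Σb² = 4752.74, Σab = 5485.37
nΣab − ΣaΣb = 32912.22 − 31498.74 = 1413.48
nΣa² − (Σa)² = 39754.74 − 36979.29 = 2775.45; nΣb² − (Σb)² = 28516.44 − 26830.44 = 1686
r = 1413.48 / √(2775.45 × 1686) = 1413.48 / 2163.1941 ≈ 0.653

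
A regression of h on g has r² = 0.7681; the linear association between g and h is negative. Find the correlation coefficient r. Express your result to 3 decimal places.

-0.876

|r| = √0.7681 = 0.876
The association is negative, so r = −0.876.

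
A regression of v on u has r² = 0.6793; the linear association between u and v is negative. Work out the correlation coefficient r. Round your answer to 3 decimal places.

-0.824

|r| = √0.6793 = 0.824
The association is negative, so r = −0.824.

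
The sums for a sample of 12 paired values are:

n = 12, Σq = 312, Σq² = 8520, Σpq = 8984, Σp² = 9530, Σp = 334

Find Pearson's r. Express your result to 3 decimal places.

0.972

r = (nΣpq − ΣpΣq) / √[(nΣp² − (Σp)²)(nΣq² − (Σq)²)]
Numerator: 12×8984 − 334×312 = 3600
Denominator: √[(114360 − 111556)(102240 − 97344)] = √[2804 × 4896] = 3705.1834
r = 3600 / 3705.1834 ≈ 0.972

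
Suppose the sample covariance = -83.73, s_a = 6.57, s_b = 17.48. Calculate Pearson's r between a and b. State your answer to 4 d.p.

r = Cov(a,b) / (s_a · s_b) = -83.73 / (6.57 × 17.48)
  = -83.73 / 114.8436 ≈ -0.7291

-0.7291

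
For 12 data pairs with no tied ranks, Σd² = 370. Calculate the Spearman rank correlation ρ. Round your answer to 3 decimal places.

ρ = 1 − 6Σd² / [n(n²−1)] = 1 − 6×370 / (12×143)
  = 1 − 2220/1716 = 1 − 1.2937 ≈ -0.294

-0.294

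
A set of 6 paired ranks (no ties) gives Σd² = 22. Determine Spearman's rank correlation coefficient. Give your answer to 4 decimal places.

ρ = 1 − 6Σd² / [n(n²−1)] = 1 − 6×22 / (6×35)
  = 1 − 132/210 = 1 − 0.62857 ≈ 0.3714

0.3714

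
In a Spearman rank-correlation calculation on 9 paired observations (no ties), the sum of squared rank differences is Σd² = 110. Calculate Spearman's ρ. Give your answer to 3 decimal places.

ρ = 1 − 6Σd² / [n(n²−1)] = 1 − 6×110 / (9×80)
  = 1 − 660/720 = 1 − 0.9167 ≈ 0.083

0.083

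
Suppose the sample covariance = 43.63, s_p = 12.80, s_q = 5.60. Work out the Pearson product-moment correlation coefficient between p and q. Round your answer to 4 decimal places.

r = Cov(p,q) / (s_p · s_q) = 43.63 / (12.80 × 5.60)
  = 43.63 / 71.6800 ≈ 0.6087

0.6087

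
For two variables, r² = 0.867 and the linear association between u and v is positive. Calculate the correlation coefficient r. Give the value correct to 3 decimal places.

|r| = √0.867 = 0.931
The association is positive, so r = 0.931.

0.931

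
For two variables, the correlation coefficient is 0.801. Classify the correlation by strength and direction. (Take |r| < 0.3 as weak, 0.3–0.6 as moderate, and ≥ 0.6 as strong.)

r = 0.801 > 0 so the relationship is positive.
|r| = 0.801, which falls in the strong range.

strong positive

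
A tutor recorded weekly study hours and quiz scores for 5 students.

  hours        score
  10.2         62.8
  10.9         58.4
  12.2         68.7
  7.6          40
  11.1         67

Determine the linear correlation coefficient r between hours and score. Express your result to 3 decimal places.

n = 5, Σx = 52, Σy = 296.9, Σx² = 552.66, Σy² = 18163.09, Σxy = 3162.96
nΣxy − ΣxΣy = 15814.8 − 15438.8 = 376
nΣx² − (Σx)² = 2763.3 − 2704 = 59.3; nΣy² − (Σy)² = 90815.45 − 88149.61 = 2665.84
r = 376 / √(59.3 × 2665.84) = 376 / 397.5982 ≈ 0.946

0.946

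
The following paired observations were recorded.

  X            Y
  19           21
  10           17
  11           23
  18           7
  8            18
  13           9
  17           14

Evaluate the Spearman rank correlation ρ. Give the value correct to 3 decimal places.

-0.250

Rank X: 7, 2, 3, 6, 1, 4, 5
Rank Y: 6, 4, 7, 1, 5, 2, 3
d = rank(X) − rank(Y): 1, -2, -4, 5, -4, 2, 2; Σd² = 70
ρ = 1 − 6Σd² / [n(n²−1)] = 1 − 6×70 / (7×48) = 1 − 420/336 ≈ -0.250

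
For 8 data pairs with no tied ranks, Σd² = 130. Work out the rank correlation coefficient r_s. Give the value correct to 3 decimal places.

ρ = 1 − 6Σd² / [n(n²−1)] = 1 − 6×130 / (8×63)
  = 1 − 780/504 = 1 − 1.5476 ≈ -0.548

-0.548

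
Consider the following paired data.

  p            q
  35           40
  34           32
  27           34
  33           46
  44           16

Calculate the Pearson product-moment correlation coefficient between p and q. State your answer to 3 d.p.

-0.672

n = 5, Σp = 173, Σq = 168, Σp² = 6135, Σq² = 6152, Σpq = 5628
nΣpq − ΣpΣq = 28140 − 29064 = -924
nΣp² − (Σp)² = 30675 − 29929 = 746; nΣq² − (Σq)² = 30760 − 28224 = 2536
r = -924 / √(746 × 2536) = -924 / 1375.4476 ≈ -0.672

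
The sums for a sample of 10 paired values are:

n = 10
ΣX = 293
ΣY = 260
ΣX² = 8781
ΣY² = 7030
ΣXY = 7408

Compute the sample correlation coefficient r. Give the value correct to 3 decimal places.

-0.913

r = (nΣXY − ΣXΣY) / √[(nΣX² − (ΣX)²)(nΣY² − (ΣY)²)]
Numerator: 10×7408 − 293×260 = -2100
Denominator: √[(87810 − 85849)(70300 − 67600)] = √[1961 × 2700] = 2301.0215
r = -2100 / 2301.0215 ≈ -0.913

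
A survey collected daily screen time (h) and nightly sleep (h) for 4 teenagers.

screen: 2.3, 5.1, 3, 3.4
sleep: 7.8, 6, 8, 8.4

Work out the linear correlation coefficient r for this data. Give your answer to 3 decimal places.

n = 4, Σx = 13.8, Σy = 30.2, Σx² = 51.86, Σy² = 231.4, Σxy = 101.1
nΣxy − ΣxΣy = 404.4 − 416.76 = -12.36
nΣx² − (Σx)² = 207.44 − 190.44 = 17; nΣy² − (Σy)² = 925.6 − 912.04 = 13.56
r = -12.36 / √(17 × 13.56) = -12.36 / 15.1829 ≈ -0.814

-0.814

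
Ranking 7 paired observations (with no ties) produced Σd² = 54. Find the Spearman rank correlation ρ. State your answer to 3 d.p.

ρ = 1 − 6Σd² / [n(n²−1)] = 1 − 6×54 / (7×48)
  = 1 − 324/336 = 1 − 0.9643 ≈ 0.036

0.036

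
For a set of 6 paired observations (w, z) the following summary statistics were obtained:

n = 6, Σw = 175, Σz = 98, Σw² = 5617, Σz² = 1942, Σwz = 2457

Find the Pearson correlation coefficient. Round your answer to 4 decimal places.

-0.9592

r = (nΣwz − ΣwΣz) / √[(nΣw² − (Σw)²)(nΣz² − (Σz)²)]
Numerator: 6×2457 − 175×98 = -2408
Denominator: √[(33702 − 30625)(11652 − 9604)] = √[3077 × 2048] = 2510.3179
r = -2408 / 2510.3179 ≈ -0.9592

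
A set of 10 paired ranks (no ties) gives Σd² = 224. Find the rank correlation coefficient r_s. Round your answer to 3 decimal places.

ρ = 1 − 6Σd² / [n(n²−1)] = 1 − 6×224 / (10×99)
  = 1 − 1344/990 = 1 − 1.3576 ≈ -0.358

-0.358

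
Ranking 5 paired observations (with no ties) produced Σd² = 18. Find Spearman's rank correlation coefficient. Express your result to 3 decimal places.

0.100

ρ = 1 − 6Σd² / [n(n²−1)] = 1 − 6×18 / (5×24)
  = 1 − 108/120 = 1 − 0.9000 ≈ 0.100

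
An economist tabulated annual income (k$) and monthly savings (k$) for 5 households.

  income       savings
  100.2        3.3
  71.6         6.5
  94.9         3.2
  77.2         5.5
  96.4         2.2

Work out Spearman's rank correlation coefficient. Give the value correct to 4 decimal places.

Rank income: 5, 1, 3, 2, 4
Rank savings: 3, 5, 2, 4, 1
d = rank(income) − rank(savings): 2, -4, 1, -2, 3; Σd² = 34
ρ = 1 − 6Σd² / [n(n²−1)] = 1 − 6×34 / (5×24) = 1 − 204/120 ≈ -0.7000

-0.7000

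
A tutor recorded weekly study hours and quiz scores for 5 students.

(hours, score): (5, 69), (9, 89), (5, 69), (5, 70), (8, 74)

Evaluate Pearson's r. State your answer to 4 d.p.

n = 5, Σx = 32, Σy = 371, Σx² = 220, Σy² = 27819, Σxy = 2433
nΣxy − ΣxΣy = 12165 − 11872 = 293
nΣx² − (Σx)² = 1100 − 1024 = 76; nΣy² − (Σy)² = 139095 − 137641 = 1454
r = 293 / √(76 × 1454) = 293 / 332.4214 ≈ 0.8814

0.8814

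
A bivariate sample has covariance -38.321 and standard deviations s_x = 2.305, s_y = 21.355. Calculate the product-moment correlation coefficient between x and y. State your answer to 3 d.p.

-0.779

r = Cov(x,y) / (s_x · s_y) = -38.321 / (2.305 × 21.355)
  = -38.321 / 49.2233 ≈ -0.779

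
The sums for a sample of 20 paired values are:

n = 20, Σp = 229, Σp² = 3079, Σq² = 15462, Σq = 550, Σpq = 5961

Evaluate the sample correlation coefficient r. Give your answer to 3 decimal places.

-0.858

r = (nΣpq − ΣpΣq) / √[(nΣp² − (Σp)²)(nΣq² − (Σq)²)]
Numerator: 20×5961 − 229×550 = -6730
Denominator: √[(61580 − 52441)(309240 − 302500)] = √[9139 × 6740] = 7848.3667
r = -6730 / 7848.3667 ≈ -0.858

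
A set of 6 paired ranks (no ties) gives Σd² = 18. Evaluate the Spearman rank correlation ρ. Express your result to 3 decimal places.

0.486

ρ = 1 − 6Σd² / [n(n²−1)] = 1 − 6×18 / (6×35)
  = 1 − 108/210 = 1 − 0.5143 ≈ 0.486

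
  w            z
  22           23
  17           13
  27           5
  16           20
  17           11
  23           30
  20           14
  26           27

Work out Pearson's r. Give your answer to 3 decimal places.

0.151

n = 8, Σw = 168, Σz = 143, Σw² = 3652, Σz² = 3069, Σwz = 3041
nΣwz − ΣwΣz = 24328 − 24024 = 304
nΣw² − (Σw)² = 29216 − 28224 = 992; nΣz² − (Σz)² = 24552 − 20449 = 4103
r = 304 / √(992 × 4103) = 304 / 2017.4677 ≈ 0.151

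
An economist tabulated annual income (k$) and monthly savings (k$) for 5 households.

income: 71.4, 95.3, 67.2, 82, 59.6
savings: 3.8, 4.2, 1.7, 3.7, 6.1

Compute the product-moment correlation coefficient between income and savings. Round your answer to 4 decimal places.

n = 5, Σx = 375.5, Σy = 19.5, Σx² = 28972.05, Σy² = 85.87, Σxy = 1452.78
nΣxy − ΣxΣy = 7263.9 − 7322.25 = -58.35
nΣx² − (Σx)² = 144860.25 − 141000.25 = 3860; nΣy² − (Σy)² = 429.35 − 380.25 = 49.1
r = -58.35 / √(3860 × 49.1) = -58.35 / 435.3458 ≈ -0.1340

-0.1340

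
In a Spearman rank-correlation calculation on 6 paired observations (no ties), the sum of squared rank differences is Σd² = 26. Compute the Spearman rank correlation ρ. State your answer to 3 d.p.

0.257

ρ = 1 − 6Σd² / [n(n²−1)] = 1 − 6×26 / (6×35)
  = 1 − 156/210 = 1 − 0.7429 ≈ 0.257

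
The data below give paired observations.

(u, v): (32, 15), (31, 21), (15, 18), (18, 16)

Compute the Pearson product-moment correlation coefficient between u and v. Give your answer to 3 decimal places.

n = 4, Σu = 96, Σv = 70, Σu² = 2534, Σv² = 1246, Σuv = 1689
nΣuv − ΣuΣv = 6756 − 6720 = 36
nΣu² − (Σu)² = 10136 − 9216 = 920; nΣv² − (Σv)² = 4984 − 4900 = 84
r = 36 / √(920 × 84) = 36 / 277.9928 ≈ 0.129

0.129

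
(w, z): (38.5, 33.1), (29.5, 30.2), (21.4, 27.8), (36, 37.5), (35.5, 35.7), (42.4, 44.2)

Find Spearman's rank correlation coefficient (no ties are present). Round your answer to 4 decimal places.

Rank w: 5, 2, 1, 4, 3, 6
Rank z: 3, 2, 1, 5, 4, 6
d = rank(w) − rank(z): 2, 0, 0, -1, -1, 0; Σd² = 6
ρ = 1 − 6Σd² / [n(n²−1)] = 1 − 6×6 / (6×35) = 1 − 36/210 ≈ 0.8286

0.8286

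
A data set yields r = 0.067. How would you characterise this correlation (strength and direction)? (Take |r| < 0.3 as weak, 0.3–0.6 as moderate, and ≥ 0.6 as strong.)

r = 0.067 > 0 so the relationship is positive.
|r| = 0.067, which falls in the weak range.

weak positive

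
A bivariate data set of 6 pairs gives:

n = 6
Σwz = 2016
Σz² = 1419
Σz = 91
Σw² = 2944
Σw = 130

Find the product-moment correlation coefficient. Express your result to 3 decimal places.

0.630

r = (nΣwz − ΣwΣz) / √[(nΣw² − (Σw)²)(nΣz² − (Σz)²)]
Numerator: 6×2016 − 130×91 = 266
Denominator: √[(17664 − 16900)(8514 − 8281)] = √[764 × 233] = 421.9147
r = 266 / 421.9147 ≈ 0.630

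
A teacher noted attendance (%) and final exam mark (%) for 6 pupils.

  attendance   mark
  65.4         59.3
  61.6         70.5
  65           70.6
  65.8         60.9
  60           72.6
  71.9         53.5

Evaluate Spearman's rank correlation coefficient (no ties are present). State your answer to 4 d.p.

Rank attendance: 4, 2, 3, 5, 1, 6
Rank mark: 2, 4, 5, 3, 6, 1
d = rank(attendance) − rank(mark): 2, -2, -2, 2, -5, 5; Σd² = 66
ρ = 1 − 6Σd² / [n(n²−1)] = 1 − 6×66 / (6×35) = 1 − 396/210 ≈ -0.8857

-0.8857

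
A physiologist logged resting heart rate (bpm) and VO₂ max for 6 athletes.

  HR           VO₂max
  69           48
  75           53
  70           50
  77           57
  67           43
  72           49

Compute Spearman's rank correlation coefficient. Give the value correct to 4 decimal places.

Rank HR: 2, 5, 3, 6, 1, 4
Rank VO₂max: 2, 5, 4, 6, 1, 3
d = rank(HR) − rank(VO₂max): 0, 0, -1, 0, 0, 1; Σd² = 2
ρ = 1 − 6Σd² / [n(n²−1)] = 1 − 6×2 / (6×35) = 1 − 12/210 ≈ 0.9429

0.9429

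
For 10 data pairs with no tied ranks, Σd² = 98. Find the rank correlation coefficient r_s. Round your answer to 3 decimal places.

ρ = 1 − 6Σd² / [n(n²−1)] = 1 − 6×98 / (10×99)
  = 1 − 588/990 = 1 − 0.5939 ≈ 0.406

0.406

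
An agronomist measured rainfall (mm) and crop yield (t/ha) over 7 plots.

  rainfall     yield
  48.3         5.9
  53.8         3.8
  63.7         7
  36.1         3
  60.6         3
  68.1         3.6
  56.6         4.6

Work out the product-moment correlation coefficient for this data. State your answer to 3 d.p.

0.222

n = 7, Σx = 387.2, Σy = 30.9, Σx² = 22101.76, Σy² = 150.37, Σxy = 1730.93
nΣxy − ΣxΣy = 12116.51 − 11964.48 = 152.03
nΣx² − (Σx)² = 154712.32 − 149923.84 = 4788.48; nΣy² − (Σy)² = 1052.59 − 954.81 = 97.78
r = 152.03 / √(4788.48 × 97.78) = 152.03 / 684.2643 ≈ 0.222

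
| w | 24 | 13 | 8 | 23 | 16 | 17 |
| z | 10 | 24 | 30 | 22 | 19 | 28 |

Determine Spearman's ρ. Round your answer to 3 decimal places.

Rank w: 6, 2, 1, 5, 3, 4
Rank z: 1, 4, 6, 3, 2, 5
d = rank(w) − rank(z): 5, -2, -5, 2, 1, -1; Σd² = 60
ρ = 1 − 6Σd² / [n(n²−1)] = 1 − 6×60 / (6×35) = 1 − 360/210 ≈ -0.714

-0.714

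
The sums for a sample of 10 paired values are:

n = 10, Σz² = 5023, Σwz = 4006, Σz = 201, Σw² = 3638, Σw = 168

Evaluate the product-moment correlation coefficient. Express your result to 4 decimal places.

0.7027

r = (nΣwz − ΣwΣz) / √[(nΣw² − (Σw)²)(nΣz² − (Σz)²)]
Numerator: 10×4006 − 168×201 = 6292
Denominator: √[(36380 − 28224)(50230 − 40401)] = √[8156 × 9829] = 8953.5090
r = 6292 / 8953.5090 ≈ 0.7027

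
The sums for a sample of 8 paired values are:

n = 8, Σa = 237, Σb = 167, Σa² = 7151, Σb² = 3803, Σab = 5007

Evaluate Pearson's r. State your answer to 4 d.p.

r = (nΣab − ΣaΣb) / √[(nΣa² − (Σa)²)(nΣb² − (Σb)²)]
Numerator: 8×5007 − 237×167 = 477
Denominator: √[(57208 − 56169)(30424 − 27889)] = √[1039 × 2535] = 1622.9187
r = 477 / 1622.9187 ≈ 0.2939

0.2939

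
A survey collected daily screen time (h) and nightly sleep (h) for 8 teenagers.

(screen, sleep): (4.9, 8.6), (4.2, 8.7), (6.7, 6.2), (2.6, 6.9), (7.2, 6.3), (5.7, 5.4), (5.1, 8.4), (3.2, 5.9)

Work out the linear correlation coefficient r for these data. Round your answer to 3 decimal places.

n = 8, Σx = 39.6, Σy = 56.4, Σx² = 213.88, Σy² = 409.92, Σxy = 276.02
nΣxy − ΣxΣy = 2208.16 − 2233.44 = -25.28
nΣx² − (Σx)² = 1711.04 − 1568.16 = 142.88; nΣy² − (Σy)² = 3279.36 − 3180.96 = 98.4
r = -25.28 / √(142.88 × 98.4) = -25.28 / 118.5723 ≈ -0.213

-0.213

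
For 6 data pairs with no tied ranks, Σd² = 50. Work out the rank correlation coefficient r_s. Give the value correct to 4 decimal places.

ρ = 1 − 6Σd² / [n(n²−1)] = 1 − 6×50 / (6×35)
  = 1 − 300/210 = 1 − 1.42857 ≈ -0.4286

-0.4286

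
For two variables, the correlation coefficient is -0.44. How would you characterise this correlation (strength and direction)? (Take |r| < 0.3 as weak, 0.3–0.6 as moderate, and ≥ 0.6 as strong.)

r = -0.44 < 0 so the relationship is negative.
|r| = 0.44, which falls in the moderate range.

moderate negative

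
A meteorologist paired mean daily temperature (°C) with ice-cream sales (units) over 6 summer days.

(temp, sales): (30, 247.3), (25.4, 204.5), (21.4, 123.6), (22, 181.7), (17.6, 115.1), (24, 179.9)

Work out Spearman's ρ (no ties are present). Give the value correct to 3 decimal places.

0.943

Rank temp: 6, 5, 2, 3, 1, 4
Rank sales: 6, 5, 2, 4, 1, 3
d = rank(temp) − rank(sales): 0, 0, 0, -1, 0, 1; Σd² = 2
ρ = 1 − 6Σd² / [n(n²−1)] = 1 − 6×2 / (6×35) = 1 − 12/210 ≈ 0.943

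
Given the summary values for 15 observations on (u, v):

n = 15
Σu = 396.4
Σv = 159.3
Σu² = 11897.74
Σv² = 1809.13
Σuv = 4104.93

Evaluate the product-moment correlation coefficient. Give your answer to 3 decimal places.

r = (nΣuv − ΣuΣv) / √[(nΣu² − (Σu)²)(nΣv² − (Σv)²)]
Numerator: 15×4104.93 − 396.4×159.3 = -1572.57
Denominator: √[(178466.1 − 157132.96)(27136.95 − 25376.49)] = √[21333.14 × 1760.46] = 6128.3064
r = -1572.57 / 6128.3064 ≈ -0.257

-0.257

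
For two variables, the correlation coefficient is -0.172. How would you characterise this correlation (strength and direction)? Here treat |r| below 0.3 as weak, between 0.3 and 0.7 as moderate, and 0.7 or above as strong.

r = -0.172 < 0 so the relationship is negative.
|r| = 0.172, which falls in the weak range.

weak negative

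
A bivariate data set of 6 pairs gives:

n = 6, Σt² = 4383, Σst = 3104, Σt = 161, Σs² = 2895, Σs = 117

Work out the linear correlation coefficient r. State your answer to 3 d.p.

r = (nΣst − ΣsΣt) / √[(nΣs² − (Σs)²)(nΣt² − (Σt)²)]
Numerator: 6×3104 − 117×161 = -213
Denominator: √[(17370 − 13689)(26298 − 25921)] = √[3681 × 377] = 1178.0225
r = -213 / 1178.0225 ≈ -0.181

-0.181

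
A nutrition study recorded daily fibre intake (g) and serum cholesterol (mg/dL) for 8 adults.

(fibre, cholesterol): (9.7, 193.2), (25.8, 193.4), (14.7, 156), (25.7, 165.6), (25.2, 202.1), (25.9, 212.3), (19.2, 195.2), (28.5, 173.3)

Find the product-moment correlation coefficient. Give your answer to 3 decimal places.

n = 8, Σx = 174.7, Σy = 1491.1, Σx² = 4123.05, Σy² = 280540.79, Σxy = 32691.26
nΣxy − ΣxΣy = 261530.08 − 260495.17 = 1034.91
nΣx² − (Σx)² = 32984.4 − 30520.09 = 2464.31; nΣy² − (Σy)² = 2244326.32 − 2223379.21 = 20947.11
r = 1034.91 / √(2464.31 × 20947.11) = 1034.91 / 7184.7180 ≈ 0.144

0.144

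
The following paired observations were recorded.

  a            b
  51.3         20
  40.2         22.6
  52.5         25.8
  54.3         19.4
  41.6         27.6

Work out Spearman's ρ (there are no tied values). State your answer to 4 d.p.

Rank a: 3, 1, 4, 5, 2
Rank b: 2, 3, 4, 1, 5
d = rank(a) − rank(b): 1, -2, 0, 4, -3; Σd² = 30
ρ = 1 − 6Σd² / [n(n²−1)] = 1 − 6×30 / (5×24) = 1 − 180/120 ≈ -0.5000

-0.5000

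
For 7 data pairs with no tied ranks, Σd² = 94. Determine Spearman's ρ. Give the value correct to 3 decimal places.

-0.679

ρ = 1 − 6Σd² / [n(n²−1)] = 1 − 6×94 / (7×48)
  = 1 − 564/336 = 1 − 1.6786 ≈ -0.679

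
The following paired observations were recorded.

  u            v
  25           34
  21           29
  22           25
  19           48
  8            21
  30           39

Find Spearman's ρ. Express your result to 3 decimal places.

Rank u: 5, 3, 4, 2, 1, 6
Rank v: 4, 3, 2, 6, 1, 5
d = rank(u) − rank(v): 1, 0, 2, -4, 0, 1; Σd² = 22
ρ = 1 − 6Σd² / [n(n²−1)] = 1 − 6×22 / (6×35) = 1 − 132/210 ≈ 0.371

0.371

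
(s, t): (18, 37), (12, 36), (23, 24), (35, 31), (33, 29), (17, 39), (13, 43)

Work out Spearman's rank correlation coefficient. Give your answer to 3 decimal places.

Rank s: 4, 1, 5, 7, 6, 3, 2
Rank t: 5, 4, 1, 3, 2, 6, 7
d = rank(s) − rank(t): -1, -3, 4, 4, 4, -3, -5; Σd² = 92
ρ = 1 − 6Σd² / [n(n²−1)] = 1 − 6×92 / (7×48) = 1 − 552/336 ≈ -0.643

-0.643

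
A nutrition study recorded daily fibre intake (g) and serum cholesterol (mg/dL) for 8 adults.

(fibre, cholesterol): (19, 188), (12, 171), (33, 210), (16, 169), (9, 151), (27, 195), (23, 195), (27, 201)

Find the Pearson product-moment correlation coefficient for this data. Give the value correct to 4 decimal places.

0.9591

n = 8, Σx = 166, Σy = 1480, Σx² = 3918, Σy² = 276498, Σxy = 31794
nΣxy − ΣxΣy = 254352 − 245680 = 8672
nΣx² − (Σx)² = 31344 − 27556 = 3788; nΣy² − (Σy)² = 2211984 − 2190400 = 21584
r = 8672 / √(3788 × 21584) = 8672 / 9042.1343 ≈ 0.9591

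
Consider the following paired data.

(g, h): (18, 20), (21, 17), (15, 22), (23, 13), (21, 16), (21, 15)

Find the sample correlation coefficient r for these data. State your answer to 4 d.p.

-0.9686

n = 6, Σg = 119, Σh = 103, Σg² = 2401, Σh² = 1823, Σgh = 1997
nΣgh − ΣgΣh = 11982 − 12257 = -275
nΣg² − (Σg)² = 14406 − 14161 = 245; nΣh² − (Σh)² = 10938 − 10609 = 329
r = -275 / √(245 × 329) = -275 / 283.9102 ≈ -0.9686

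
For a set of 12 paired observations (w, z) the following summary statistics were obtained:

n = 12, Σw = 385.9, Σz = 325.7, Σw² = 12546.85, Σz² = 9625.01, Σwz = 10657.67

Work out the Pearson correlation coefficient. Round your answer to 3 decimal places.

r = (nΣwz − ΣwΣz) / √[(nΣw² − (Σw)²)(nΣz² − (Σz)²)]
Numerator: 12×10657.67 − 385.9×325.7 = 2204.41
Denominator: √[(150562.2 − 148918.81)(115500.12 − 106080.49)] = √[1643.39 × 9419.63] = 3934.4791
r = 2204.41 / 3934.4791 ≈ 0.560

0.560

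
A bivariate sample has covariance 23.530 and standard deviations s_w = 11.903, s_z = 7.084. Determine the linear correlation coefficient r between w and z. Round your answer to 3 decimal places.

r = Cov(w,z) / (s_w · s_z) = 23.530 / (11.903 × 7.084)
  = 23.530 / 84.3209 ≈ 0.279

0.279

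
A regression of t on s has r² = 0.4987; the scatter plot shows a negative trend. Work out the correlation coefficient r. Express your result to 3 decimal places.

|r| = √0.4987 = 0.706
The association is negative, so r = −0.706.

-0.706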